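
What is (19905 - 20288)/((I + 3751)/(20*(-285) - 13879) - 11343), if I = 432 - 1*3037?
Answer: 7498757/222085743 ≈ 0.033765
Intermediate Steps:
I = -2605 (I = 432 - 3037 = -2605)
(19905 - 20288)/((I + 3751)/(20*(-285) - 13879) - 11343) = (19905 - 20288)/((-2605 + 3751)/(20*(-285) - 13879) - 11343) = -383/(1146/(-5700 - 13879) - 11343) = -383/(1146/(-19579) - 11343) = -383/(1146*(-1/19579) - 11343) = -383/(-1146/19579 - 11343) = -383/(-222085743/19579) = -383*(-19579/222085743) = 7498757/222085743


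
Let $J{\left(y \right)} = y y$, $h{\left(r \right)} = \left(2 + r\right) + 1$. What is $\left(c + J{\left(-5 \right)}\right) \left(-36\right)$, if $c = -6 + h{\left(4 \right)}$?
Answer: $-936$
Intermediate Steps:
$h{\left(r \right)} = 3 + r$
$J{\left(y \right)} = y^{2}$
$c = 1$ ($c = -6 + \left(3 + 4\right) = -6 + 7 = 1$)
$\left(c + J{\left(-5 \right)}\right) \left(-36\right) = \left(1 + \left(-5\right)^{2}\right) \left(-36\right) = \left(1 + 25\right) \left(-36\right) = 26 \left(-36\right) = -936$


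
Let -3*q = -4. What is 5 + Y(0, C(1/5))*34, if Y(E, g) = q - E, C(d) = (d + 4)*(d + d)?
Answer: 151/3 ≈ 50.333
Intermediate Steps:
q = 4/3 (q = -⅓*(-4) = 4/3 ≈ 1.3333)
C(d) = 2*d*(4 + d) (C(d) = (4 + d)*(2*d) = 2*d*(4 + d))
Y(E, g) = 4/3 - E
5 + Y(0, C(1/5))*34 = 5 + (4/3 - 1*0)*34 = 5 + (4/3 + 0)*34 = 5 + (4/3)*34 = 5 + 136/3 = 151/3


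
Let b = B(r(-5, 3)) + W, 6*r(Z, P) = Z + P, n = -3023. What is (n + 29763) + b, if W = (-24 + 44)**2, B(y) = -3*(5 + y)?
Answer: 27126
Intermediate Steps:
r(Z, P) = P/6 + Z/6 (r(Z, P) = (Z + P)/6 = (P + Z)/6 = P/6 + Z/6)
B(y) = -15 - 3*y
W = 400 (W = 20**2 = 400)
b = 386 (b = (-15 - 3*((1/6)*3 + (1/6)*(-5))) + 400 = (-15 - 3*(1/2 - 5/6)) + 400 = (-15 - 3*(-1/3)) + 400 = (-15 + 1) + 400 = -14 + 400 = 386)
(n + 29763) + b = (-3023 + 29763) + 386 = 26740 + 386 = 27126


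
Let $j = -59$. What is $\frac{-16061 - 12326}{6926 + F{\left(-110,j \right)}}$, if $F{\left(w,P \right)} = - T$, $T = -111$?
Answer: $- \frac{28387}{7037} \approx -4.034$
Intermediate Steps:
$F{\left(w,P \right)} = 111$ ($F{\left(w,P \right)} = \left(-1\right) \left(-111\right) = 111$)
$\frac{-16061 - 12326}{6926 + F{\left(-110,j \right)}} = \frac{-16061 - 12326}{6926 + 111} = - \frac{28387}{7037}$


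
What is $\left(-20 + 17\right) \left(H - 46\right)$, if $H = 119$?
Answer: $-219$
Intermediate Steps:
$\left(-20 + 17\right) \left(H - 46\right) = \left(-20 + 17\right) \left(119 - 46\right) = \left(-3\right) 73 = -219$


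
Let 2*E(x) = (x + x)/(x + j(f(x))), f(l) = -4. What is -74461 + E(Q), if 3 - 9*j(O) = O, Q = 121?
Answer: -81608167/1096 ≈ -74460.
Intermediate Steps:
j(O) = ⅓ - O/9
E(x) = x/(7/9 + x) (E(x) = ((x + x)/(x + (⅓ - ⅑*(-4))))/2 = ((2*x)/(x + (⅓ + 4/9)))/2 = ((2*x)/(x + 7/9))/2 = ((2*x)/(7/9 + x))/2 = (2*x/(7/9 + x))/2 = x/(7/9 + x))
-74461 + E(Q) = -74461 + 9*121/(7 + 9*121) = -74461 + 9*121/(7 + 1089) = -74461 + 9*121/1096 = -74461 + 9*121*(1/1096) = -74461 + 1089/1096 = -81608167/1096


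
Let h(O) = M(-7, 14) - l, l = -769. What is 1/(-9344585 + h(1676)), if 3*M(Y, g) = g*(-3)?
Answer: -1/9343830 ≈ -1.0702e-7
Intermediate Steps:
M(Y, g) = -g (M(Y, g) = (g*(-3))/3 = (-3*g)/3 = -g)
h(O) = 755 (h(O) = -1*14 - 1*(-769) = -14 + 769 = 755)
1/(-9344585 + h(1676)) = 1/(-9344585 + 755) = 1/(-9343830) = -1/9343830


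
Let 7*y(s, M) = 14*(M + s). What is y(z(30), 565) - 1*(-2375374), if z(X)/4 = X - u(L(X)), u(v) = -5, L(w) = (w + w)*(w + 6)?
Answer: 2376784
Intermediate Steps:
L(w) = 2*w*(6 + w) (L(w) = (2*w)*(6 + w) = 2*w*(6 + w))
z(X) = 20 + 4*X (z(X) = 4*(X - 1*(-5)) = 4*(X + 5) = 4*(5 + X) = 20 + 4*X)
y(s, M) = 2*M + 2*s (y(s, M) = (14*(M + s))/7 = (14*M + 14*s)/7 = 2*M + 2*s)
y(z(30), 565) - 1*(-2375374) = (2*565 + 2*(20 + 4*30)) - 1*(-2375374) = (1130 + 2*(20 + 120)) + 2375374 = (1130 + 2*140) + 2375374 = (1130 + 280) + 2375374 = 1410 + 2375374 = 2376784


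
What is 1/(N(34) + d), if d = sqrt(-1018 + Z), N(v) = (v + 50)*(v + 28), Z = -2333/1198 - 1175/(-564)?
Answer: 5347872/27852762577 - 2*I*sqrt(13147583379)/194969338039 ≈ 0.00019201 - 1.1762e-6*I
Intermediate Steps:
Z = 977/7188 (Z = -2333*1/1198 - 1175*(-1/564) = -2333/1198 + 25/12 = 977/7188 ≈ 0.13592)
N(v) = (28 + v)*(50 + v) (N(v) = (50 + v)*(28 + v) = (28 + v)*(50 + v))
d = I*sqrt(13147583379)/3594 (d = sqrt(-1018 + 977/7188) = sqrt(-7316407/7188) = I*sqrt(13147583379)/3594 ≈ 31.904*I)
1/(N(34) + d) = 1/((1400 + 34**2 + 78*34) + I*sqrt(13147583379)/3594) = 1/((1400 + 1156 + 2652) + I*sqrt(13147583379)/3594) = 1/(5208 + I*sqrt(13147583379)/3594)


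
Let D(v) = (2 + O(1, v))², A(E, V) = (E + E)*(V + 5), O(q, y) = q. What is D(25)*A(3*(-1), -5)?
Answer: 0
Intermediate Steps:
A(E, V) = 2*E*(5 + V) (A(E, V) = (2*E)*(5 + V) = 2*E*(5 + V))
D(v) = 9 (D(v) = (2 + 1)² = 3² = 9)
D(25)*A(3*(-1), -5) = 9*(2*(3*(-1))*(5 - 5)) = 9*(2*(-3)*0) = 9*0 = 0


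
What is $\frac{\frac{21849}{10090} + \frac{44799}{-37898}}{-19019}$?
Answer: $- \frac{94002873}{1818172751395} \approx -5.1702 \cdot 10^{-5}$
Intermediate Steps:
$\frac{\frac{21849}{10090} + \frac{44799}{-37898}}{-19019} = \left(21849 \cdot \frac{1}{10090} + 44799 \left(- \frac{1}{37898}\right)\right) \left(- \frac{1}{19019}\right) = \left(\frac{21849}{10090} - \frac{44799}{37898}\right) \left(- \frac{1}{19019}\right) = \frac{94002873}{95597705} \left(- \frac{1}{19019}\right) = - \frac{94002873}{1818172751395}$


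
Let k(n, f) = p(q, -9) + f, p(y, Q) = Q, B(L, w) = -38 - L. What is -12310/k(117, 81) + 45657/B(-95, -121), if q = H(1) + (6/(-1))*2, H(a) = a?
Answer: 22681/36 ≈ 630.03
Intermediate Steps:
q = -11 (q = 1 + (6/(-1))*2 = 1 + (6*(-1))*2 = 1 - 6*2 = 1 - 12 = -11)
k(n, f) = -9 + f
-12310/k(117, 81) + 45657/B(-95, -121) = -12310/(-9 + 81) + 45657/(-38 - 1*(-95)) = -12310/72 + 45657/(-38 + 95) = -12310*1/72 + 45657/57 = -6155/36 + 45657*(1/57) = -6155/36 + 801 = 22681/36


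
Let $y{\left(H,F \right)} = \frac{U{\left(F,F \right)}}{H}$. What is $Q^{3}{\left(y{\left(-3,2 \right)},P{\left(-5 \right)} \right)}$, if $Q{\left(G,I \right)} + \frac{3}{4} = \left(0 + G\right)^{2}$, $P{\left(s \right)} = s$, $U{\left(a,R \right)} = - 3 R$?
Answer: $\frac{2197}{64} \approx 34.328$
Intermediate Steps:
$y{\left(H,F \right)} = - \frac{3 F}{H}$ ($y{\left(H,F \right)} = \frac{\left(-3\right) F}{H} = - \frac{3 F}{H}$)
$Q{\left(G,I \right)} = - \frac{3}{4} + G^{2}$ ($Q{\left(G,I \right)} = - \frac{3}{4} + \left(0 + G\right)^{2} = - \frac{3}{4} + G^{2}$)
$Q^{3}{\left(y{\left(-3,2 \right)},P{\left(-5 \right)} \right)} = \left(- \frac{3}{4} + \left(\left(-3\right) 2 \frac{1}{-3}\right)^{2}\right)^{3} = \left(- \frac{3}{4} + \left(\left(-3\right) 2 \left(- \frac{1}{3}\right)\right)^{2}\right)^{3} = \left(- \frac{3}{4} + 2^{2}\right)^{3} = \left(- \frac{3}{4} + 4\right)^{3} = \left(\frac{13}{4}\right)^{3} = \frac{2197}{64}$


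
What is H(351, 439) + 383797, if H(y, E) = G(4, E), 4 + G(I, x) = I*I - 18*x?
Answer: 375907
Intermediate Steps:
G(I, x) = -4 + I² - 18*x (G(I, x) = -4 + (I*I - 18*x) = -4 + (I² - 18*x) = -4 + I² - 18*x)
H(y, E) = 12 - 18*E (H(y, E) = -4 + 4² - 18*E = -4 + 16 - 18*E = 12 - 18*E)
H(351, 439) + 383797 = (12 - 18*439) + 383797 = (12 - 7902) + 383797 = -7890 + 383797 = 375907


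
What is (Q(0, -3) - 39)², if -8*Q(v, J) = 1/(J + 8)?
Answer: 2436721/1600 ≈ 1523.0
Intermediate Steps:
Q(v, J) = -1/(8*(8 + J)) (Q(v, J) = -1/(8*(J + 8)) = -1/(8*(8 + J)))
(Q(0, -3) - 39)² = (-1/(64 + 8*(-3)) - 39)² = (-1/(64 - 24) - 39)² = (-1/40 - 39)² = (-1561/40)² = 2436721/1600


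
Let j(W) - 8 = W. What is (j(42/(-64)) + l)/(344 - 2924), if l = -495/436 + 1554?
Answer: -5442007/8999040 ≈ -0.60473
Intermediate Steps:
j(W) = 8 + W
l = 677049/436 (l = -495*1/436 + 1554 = -495/436 + 1554 = 677049/436 ≈ 1552.9)
(j(42/(-64)) + l)/(344 - 2924) = ((8 + 42/(-64)) + 677049/436)/(344 - 2924) = ((8 + 42*(-1/64)) + 677049/436)/(-2580) = ((8 - 21/32) + 677049/436)*(-1/2580) = (235/32 + 677049/436)*(-1/2580) = (5442007/3488)*(-1/2580) = -5442007/8999040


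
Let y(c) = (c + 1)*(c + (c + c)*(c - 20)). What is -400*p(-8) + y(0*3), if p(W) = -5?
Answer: 2000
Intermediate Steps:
y(c) = (1 + c)*(c + 2*c*(-20 + c)) (y(c) = (1 + c)*(c + (2*c)*(-20 + c)) = (1 + c)*(c + 2*c*(-20 + c)))
-400*p(-8) + y(0*3) = -400*(-5) + (0*3)*(-39 - 0*3 + 2*(0*3)²) = 2000 + 0*(-39 - 37*0 + 2*0²) = 2000 + 0*(-39 + 0 + 2*0) = 2000 + 0*(-39 + 0 + 0) = 2000 + 0*(-39) = 2000 + 0 = 2000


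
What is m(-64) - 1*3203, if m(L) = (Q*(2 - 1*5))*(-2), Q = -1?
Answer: -3209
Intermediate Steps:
m(L) = -6 (m(L) = -(2 - 1*5)*(-2) = -(2 - 5)*(-2) = -1*(-3)*(-2) = 3*(-2) = -6)
m(-64) - 1*3203 = -6 - 1*3203 = -6 - 3203 = -3209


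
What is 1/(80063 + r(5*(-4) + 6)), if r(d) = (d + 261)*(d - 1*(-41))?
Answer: 1/86732 ≈ 1.1530e-5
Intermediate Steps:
r(d) = (41 + d)*(261 + d) (r(d) = (261 + d)*(d + 41) = (261 + d)*(41 + d) = (41 + d)*(261 + d))
1/(80063 + r(5*(-4) + 6)) = 1/(80063 + (10701 + (5*(-4) + 6)² + 302*(5*(-4) + 6))) = 1/(80063 + (10701 + (-20 + 6)² + 302*(-20 + 6))) = 1/(80063 + (10701 + (-14)² + 302*(-14))) = 1/(80063 + (10701 + 196 - 4228)) = 1/(80063 + 6669) = 1/86732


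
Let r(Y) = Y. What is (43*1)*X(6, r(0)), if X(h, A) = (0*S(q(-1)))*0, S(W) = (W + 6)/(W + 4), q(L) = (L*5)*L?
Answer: 0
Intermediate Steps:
q(L) = 5*L**2 (q(L) = (5*L)*L = 5*L**2)
S(W) = (6 + W)/(4 + W)
X(h, A) = 0 (X(h, A) = (0*((6 + 5*(-1)**2)/(4 + 5*(-1)**2)))*0 = (0*((6 + 5*1)/(4 + 5*1)))*0 = (0*((6 + 5)/(4 + 5)))*0 = (0*(11/9))*0 = 0*0 = 0)
(43*1)*X(6, r(0)) = (43*1)*0 = 43*0 = 0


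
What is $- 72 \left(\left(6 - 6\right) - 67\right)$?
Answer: $4824$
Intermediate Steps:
$- 72 \left(\left(6 - 6\right) - 67\right) = - 72 \left(0 - 67\right) = \left(-72\right) \left(-67\right) = 4824$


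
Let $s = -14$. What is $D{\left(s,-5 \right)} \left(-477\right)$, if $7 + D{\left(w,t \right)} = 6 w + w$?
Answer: $50085$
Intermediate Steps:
$D{\left(w,t \right)} = -7 + 7 w$ ($D{\left(w,t \right)} = -7 + \left(6 w + w\right) = -7 + 7 w$)
$D{\left(s,-5 \right)} \left(-477\right) = \left(-7 + 7 \left(-14\right)\right) \left(-477\right) = \left(-7 - 98\right) \left(-477\right) = \left(-105\right) \left(-477\right) = 50085$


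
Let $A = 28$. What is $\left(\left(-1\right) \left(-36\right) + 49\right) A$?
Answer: $2380$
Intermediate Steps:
$\left(\left(-1\right) \left(-36\right) + 49\right) A = \left(\left(-1\right) \left(-36\right) + 49\right) 28 = \left(36 + 49\right) 28 = 85 \cdot 28 = 2380$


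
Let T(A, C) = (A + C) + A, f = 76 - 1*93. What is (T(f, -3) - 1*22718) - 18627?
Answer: -41382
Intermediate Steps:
f = -17 (f = 76 - 93 = -17)
T(A, C) = C + 2*A
(T(f, -3) - 1*22718) - 18627 = ((-3 + 2*(-17)) - 1*22718) - 18627 = ((-3 - 34) - 22718) - 18627 = (-37 - 22718) - 18627 = -22755 - 18627 = -41382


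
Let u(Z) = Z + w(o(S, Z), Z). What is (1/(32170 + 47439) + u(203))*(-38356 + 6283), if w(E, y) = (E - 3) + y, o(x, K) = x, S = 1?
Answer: -1031533012701/79609 ≈ -1.2957e+7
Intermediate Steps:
w(E, y) = -3 + E + y (w(E, y) = (-3 + E) + y = -3 + E + y)
u(Z) = -2 + 2*Z (u(Z) = Z + (-3 + 1 + Z) = Z + (-2 + Z) = -2 + 2*Z)
(1/(32170 + 47439) + u(203))*(-38356 + 6283) = (1/(32170 + 47439) + (-2 + 2*203))*(-38356 + 6283) = (1/79609 + (-2 + 406))*(-32073) = (1/79609 + 404)*(-32073) = (32162037/79609)*(-32073) = -1031533012701/79609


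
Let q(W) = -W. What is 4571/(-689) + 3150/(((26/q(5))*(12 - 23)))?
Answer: 28238/583 ≈ 48.436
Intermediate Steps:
4571/(-689) + 3150/(((26/q(5))*(12 - 23))) = 4571/(-689) + 3150/(((26/((-1*5)))*(12 - 23))) = 4571*(-1/689) + 3150/(((26/(-5))*(-11))) = -4571/689 + 3150/(((26*(-1/5))*(-11))) = -4571/689 + 3150/((-26/5*(-11))) = -4571/689 + 3150/(286/5) = -4571/689 + 3150*(5/286) = -4571/689 + 7875/143 = 28238/583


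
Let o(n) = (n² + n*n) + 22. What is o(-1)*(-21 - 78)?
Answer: -2376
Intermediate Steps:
o(n) = 22 + 2*n² (o(n) = (n² + n²) + 22 = 2*n² + 22 = 22 + 2*n²)
o(-1)*(-21 - 78) = (22 + 2*(-1)²)*(-21 - 78) = (22 + 2*1)*(-99) = (22 + 2)*(-99) = 24*(-99) = -2376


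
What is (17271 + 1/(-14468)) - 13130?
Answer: 59911987/14468 ≈ 4141.0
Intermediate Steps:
(17271 + 1/(-14468)) - 13130 = (17271 - 1/14468) - 13130 = 249876827/14468 - 13130 = 59911987/14468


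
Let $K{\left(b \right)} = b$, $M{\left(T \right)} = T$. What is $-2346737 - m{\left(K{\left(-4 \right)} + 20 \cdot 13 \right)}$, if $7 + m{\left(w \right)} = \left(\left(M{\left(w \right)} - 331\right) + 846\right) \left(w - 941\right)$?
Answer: $-1818595$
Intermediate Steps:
$m{\left(w \right)} = -7 + \left(-941 + w\right) \left(515 + w\right)$ ($m{\left(w \right)} = -7 + \left(\left(w - 331\right) + 846\right) \left(w - 941\right) = -7 + \left(\left(-331 + w\right) + 846\right) \left(-941 + w\right) = -7 + \left(515 + w\right) \left(-941 + w\right) = -7 + \left(-941 + w\right) \left(515 + w\right)$)
$-2346737 - m{\left(K{\left(-4 \right)} + 20 \cdot 13 \right)} = -2346737 - \left(-484622 + \left(-4 + 20 \cdot 13\right)^{2} - 426 \left(-4 + 20 \cdot 13\right)\right) = -2346737 - \left(-484622 + \left(-4 + 260\right)^{2} - 426 \left(-4 + 260\right)\right) = -2346737 - \left(-484622 + 256^{2} - 109056\right) = -2346737 - \left(-484622 + 65536 - 109056\right) = -2346737 - -528142 = -2346737 + 528142 = -1818595$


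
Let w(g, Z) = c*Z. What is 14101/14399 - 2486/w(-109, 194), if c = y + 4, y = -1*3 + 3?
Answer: -12426769/5586812 ≈ -2.2243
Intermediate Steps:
y = 0 (y = -3 + 3 = 0)
c = 4 (c = 0 + 4 = 4)
w(g, Z) = 4*Z
14101/14399 - 2486/w(-109, 194) = 14101/14399 - 2486/(4*194) = 14101*(1/14399) - 2486/776 = 14101/14399 - 2486*1/776 = 14101/14399 - 1243/388 = -12426769/5586812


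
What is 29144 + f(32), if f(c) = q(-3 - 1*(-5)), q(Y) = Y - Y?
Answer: 29144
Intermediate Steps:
q(Y) = 0
f(c) = 0
29144 + f(32) = 29144 + 0 = 29144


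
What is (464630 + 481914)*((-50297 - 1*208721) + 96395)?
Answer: -153929824912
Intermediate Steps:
(464630 + 481914)*((-50297 - 1*208721) + 96395) = 946544*((-50297 - 208721) + 96395) = 946544*(-259018 + 96395) = 946544*(-162623) = -153929824912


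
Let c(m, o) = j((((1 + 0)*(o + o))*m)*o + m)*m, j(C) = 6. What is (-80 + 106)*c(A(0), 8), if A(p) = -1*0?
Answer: 0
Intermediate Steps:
A(p) = 0
c(m, o) = 6*m
(-80 + 106)*c(A(0), 8) = (-80 + 106)*(6*0) = 26*0 = 0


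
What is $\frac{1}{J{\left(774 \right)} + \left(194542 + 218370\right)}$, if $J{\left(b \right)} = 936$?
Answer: $\frac{1}{413848} \approx 2.4163 \cdot 10^{-6}$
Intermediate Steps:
$\frac{1}{J{\left(774 \right)} + \left(194542 + 218370\right)} = \frac{1}{936 + \left(194542 + 218370\right)} = \frac{1}{936 + 412912} = \frac{1}{413848}$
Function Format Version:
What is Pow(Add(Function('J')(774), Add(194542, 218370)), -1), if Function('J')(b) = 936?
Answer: Rational(1, 413848) ≈ 2.4163e-6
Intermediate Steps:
Pow(Add(Function('J')(774), Add(194542, 218370)), -1) = Pow(Add(936, Add(194542, 218370)), -1) = Pow(Add(936, 412912), -1) = Pow(413848, -1) = Rational(1, 413848)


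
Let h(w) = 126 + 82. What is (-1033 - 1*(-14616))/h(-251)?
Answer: 13583/208 ≈ 65.303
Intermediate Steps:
h(w) = 208
(-1033 - 1*(-14616))/h(-251) = (-1033 - 1*(-14616))/208 = (-1033 + 14616)*(1/208) = 13583*(1/208) = 13583/208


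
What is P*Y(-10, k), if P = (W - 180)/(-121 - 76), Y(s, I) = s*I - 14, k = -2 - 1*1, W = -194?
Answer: 5984/197 ≈ 30.376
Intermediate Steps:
k = -3 (k = -2 - 1 = -3)
Y(s, I) = -14 + I*s (Y(s, I) = I*s - 14 = -14 + I*s)
P = 374/197 (P = (-194 - 180)/(-121 - 76) = -374/(-197) = -374*(-1/197) = 374/197 ≈ 1.8985)
P*Y(-10, k) = 374*(-14 - 3*(-10))/197 = 374*(-14 + 30)/197 = (374/197)*16 = 5984/197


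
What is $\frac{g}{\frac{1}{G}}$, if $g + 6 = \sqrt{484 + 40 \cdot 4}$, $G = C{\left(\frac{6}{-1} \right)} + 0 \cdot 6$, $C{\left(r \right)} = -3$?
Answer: $18 - 6 \sqrt{161} \approx -58.131$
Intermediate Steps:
$G = -3$ ($G = -3 + 0 \cdot 6 = -3 + 0 = -3$)
$g = -6 + 2 \sqrt{161}$ ($g = -6 + \sqrt{484 + 40 \cdot 4} = -6 + \sqrt{484 + 160} = -6 + \sqrt{644} = -6 + 2 \sqrt{161} \approx 19.377$)
$\frac{g}{\frac{1}{G}} = \frac{-6 + 2 \sqrt{161}}{\frac{1}{-3}} = \frac{-6 + 2 \sqrt{161}}{- \frac{1}{3}} = \left(-6 + 2 \sqrt{161}\right) \left(-3\right) = 18 - 6 \sqrt{161}$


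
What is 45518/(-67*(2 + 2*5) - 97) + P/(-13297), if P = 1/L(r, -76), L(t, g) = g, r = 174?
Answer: -45999215395/910525372 ≈ -50.519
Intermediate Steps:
P = -1/76 (P = 1/(-76) = -1/76 ≈ -0.013158)
45518/(-67*(2 + 2*5) - 97) + P/(-13297) = 45518/(-67*(2 + 2*5) - 97) - 1/76/(-13297) = 45518/(-67*(2 + 10) - 97) - 1/76*(-1/13297) = 45518/(-67*12 - 97) + 1/1010572 = 45518/(-804 - 97) + 1/1010572 = 45518/(-901) + 1/1010572 = 45518*(-1/901) + 1/1010572 = -45518/901 + 1/1010572 = -45999215395/910525372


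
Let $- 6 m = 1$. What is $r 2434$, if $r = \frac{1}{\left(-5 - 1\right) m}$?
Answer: $2434$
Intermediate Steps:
$m = - \frac{1}{6}$ ($m = \left(- \frac{1}{6}\right) 1 = - \frac{1}{6} \approx -0.16667$)
$r = 1$ ($r = \frac{1}{\left(-5 - 1\right) \left(- \frac{1}{6}\right)} = \frac{1}{\left(-6\right) \left(- \frac{1}{6}\right)} = 1^{-1} = 1$)
$r 2434 = 1 \cdot 2434 = 2434$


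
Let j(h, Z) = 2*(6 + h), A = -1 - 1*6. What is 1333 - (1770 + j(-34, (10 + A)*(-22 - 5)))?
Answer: -381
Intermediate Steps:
A = -7 (A = -1 - 6 = -7)
j(h, Z) = 12 + 2*h
1333 - (1770 + j(-34, (10 + A)*(-22 - 5))) = 1333 - (1770 + (12 + 2*(-34))) = 1333 - (1770 + (12 - 68)) = 1333 - (1770 - 56) = 1333 - 1*1714 = 1333 - 1714 = -381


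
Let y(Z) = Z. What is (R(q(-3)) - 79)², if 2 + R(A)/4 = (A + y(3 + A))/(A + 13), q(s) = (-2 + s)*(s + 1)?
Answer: 6889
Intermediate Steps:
q(s) = (1 + s)*(-2 + s) (q(s) = (-2 + s)*(1 + s) = (1 + s)*(-2 + s))
R(A) = -8 + 4*(3 + 2*A)/(13 + A) (R(A) = -8 + 4*((A + (3 + A))/(A + 13)) = -8 + 4*((3 + 2*A)/(13 + A)) = -8 + 4*(3 + 2*A)/(13 + A))
(R(q(-3)) - 79)² = (-92/(13 + (-2 + (-3)² - 1*(-3))) - 79)² = (-92/(13 + (-2 + 9 + 3)) - 79)² = (-92/(13 + 10) - 79)² = (-92/23 - 79)² = (-92*1/23 - 79)² = (-4 - 79)² = (-83)² = 6889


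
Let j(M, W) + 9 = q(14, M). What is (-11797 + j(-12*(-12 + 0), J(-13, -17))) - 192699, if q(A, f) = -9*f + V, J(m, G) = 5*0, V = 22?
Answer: -205779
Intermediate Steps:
J(m, G) = 0
q(A, f) = 22 - 9*f (q(A, f) = -9*f + 22 = 22 - 9*f)
j(M, W) = 13 - 9*M (j(M, W) = -9 + (22 - 9*M) = 13 - 9*M)
(-11797 + j(-12*(-12 + 0), J(-13, -17))) - 192699 = (-11797 + (13 - (-108)*(-12 + 0))) - 192699 = (-11797 + (13 - (-108)*(-12))) - 192699 = (-11797 + (13 - 9*144)) - 192699 = (-11797 + (13 - 1296)) - 192699 = (-11797 - 1283) - 192699 = -13080 - 192699 = -205779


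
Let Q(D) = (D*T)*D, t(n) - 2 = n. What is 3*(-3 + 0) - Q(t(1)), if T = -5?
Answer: 36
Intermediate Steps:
t(n) = 2 + n
Q(D) = -5*D² (Q(D) = (D*(-5))*D = (-5*D)*D = -5*D²)
3*(-3 + 0) - Q(t(1)) = 3*(-3 + 0) - (-5)*(2 + 1)² = 3*(-3) - (-5)*3² = -9 - (-5)*9 = -9 - 1*(-45) = -9 + 45 = 36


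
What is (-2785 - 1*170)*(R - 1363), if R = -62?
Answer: 4210875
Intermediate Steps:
(-2785 - 1*170)*(R - 1363) = (-2785 - 1*170)*(-62 - 1363) = (-2785 - 170)*(-1425) = -2955*(-1425) = 4210875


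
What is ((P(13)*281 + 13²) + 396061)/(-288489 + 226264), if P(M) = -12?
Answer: -392858/62225 ≈ -6.3135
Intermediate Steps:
((P(13)*281 + 13²) + 396061)/(-288489 + 226264) = ((-12*281 + 13²) + 396061)/(-288489 + 226264) = ((-3372 + 169) + 396061)/(-62225) = (-3203 + 396061)*(-1/62225) = 392858*(-1/62225) = -392858/62225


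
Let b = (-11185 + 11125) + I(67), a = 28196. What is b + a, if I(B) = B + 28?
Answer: 28231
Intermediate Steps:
I(B) = 28 + B
b = 35 (b = (-11185 + 11125) + (28 + 67) = -60 + 95 = 35)
b + a = 35 + 28196 = 28231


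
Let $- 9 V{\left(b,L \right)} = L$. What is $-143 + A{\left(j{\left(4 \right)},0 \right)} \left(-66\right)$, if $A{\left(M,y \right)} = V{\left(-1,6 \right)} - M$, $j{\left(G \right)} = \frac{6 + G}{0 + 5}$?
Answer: $33$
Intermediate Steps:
$j{\left(G \right)} = \frac{6}{5} + \frac{G}{5}$ ($j{\left(G \right)} = \frac{6 + G}{5} = \left(6 + G\right) \frac{1}{5} = \frac{6}{5} + \frac{G}{5}$)
$V{\left(b,L \right)} = - \frac{L}{9}$
$A{\left(M,y \right)} = - \frac{2}{3} - M$ ($A{\left(M,y \right)} = \left(- \frac{1}{9}\right) 6 - M = - \frac{2}{3} - M$)
$-143 + A{\left(j{\left(4 \right)},0 \right)} \left(-66\right) = -143 + \left(- \frac{2}{3} - \left(\frac{6}{5} + \frac{1}{5} \cdot 4\right)\right) \left(-66\right) = -143 + \left(- \frac{2}{3} - \left(\frac{6}{5} + \frac{4}{5}\right)\right) \left(-66\right) = -143 + \left(- \frac{2}{3} - 2\right) \left(-66\right) = -143 - -176 = -143 + 176 = 33$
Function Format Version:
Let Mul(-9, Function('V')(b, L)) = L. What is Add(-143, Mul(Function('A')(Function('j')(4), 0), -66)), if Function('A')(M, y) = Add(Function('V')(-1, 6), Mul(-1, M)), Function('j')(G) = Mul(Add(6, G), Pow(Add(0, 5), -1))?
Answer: 33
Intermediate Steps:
Function('j')(G) = Add(Rational(6, 5), Mul(Rational(1, 5), G)) (Function('j')(G) = Mul(Add(6, G), Pow(5, -1)) = Mul(Add(6, G), Rational(1, 5)) = Add(Rational(6, 5), Mul(Rational(1, 5), G)))
Function('V')(b, L) = Mul(Rational(-1, 9), L)
Function('A')(M, y) = Add(Rational(-2, 3), Mul(-1, M)) (Function('A')(M, y) = Add(Mul(Rational(-1, 9), 6), Mul(-1, M)) = Add(Rational(-2, 3), Mul(-1, M)))
Add(-143, Mul(Function('A')(Function('j')(4), 0), -66)) = Add(-143, Mul(Add(Rational(-2, 3), Mul(-1, Add(Rational(6, 5), Mul(Rational(1, 5), 4)))), -66)) = Add(-143, Mul(Add(Rational(-2, 3), Mul(-1, Add(Rational(6, 5), Rational(4, 5)))), -66)) = Add(-143, Mul(Add(Rational(-2, 3), Mul(-1, 2)), -66)) = Add(-143, Mul(Add(Rational(-2, 3), -2), -66)) = Add(-143, Mul(Rational(-8, 3), -66)) = Add(-143, 176) = 33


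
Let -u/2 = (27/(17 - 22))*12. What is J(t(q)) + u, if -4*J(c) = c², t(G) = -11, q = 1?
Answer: 1987/20 ≈ 99.350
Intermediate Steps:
J(c) = -c²/4
u = 648/5 (u = -2*27/(17 - 22)*12 = -2*27/(-5)*12 = -2*27*(-⅕)*12 = -(-54)*12/5 = -2*(-324/5) = 648/5 ≈ 129.60)
J(t(q)) + u = -¼*(-11)² + 648/5 = -¼*121 + 648/5 = -121/4 + 648/5 = 1987/20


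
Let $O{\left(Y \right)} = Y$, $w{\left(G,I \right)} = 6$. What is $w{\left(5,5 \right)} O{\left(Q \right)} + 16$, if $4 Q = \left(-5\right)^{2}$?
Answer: $\frac{107}{2} \approx 53.5$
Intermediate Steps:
$Q = \frac{25}{4}$ ($Q = \frac{\left(-5\right)^{2}}{4} = \frac{1}{4} \cdot 25 = \frac{25}{4} \approx 6.25$)
$w{\left(5,5 \right)} O{\left(Q \right)} + 16 = 6 \cdot \frac{25}{4} + 16 = \frac{75}{2} + 16 = \frac{107}{2}$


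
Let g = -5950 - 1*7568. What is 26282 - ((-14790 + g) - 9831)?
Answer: 64421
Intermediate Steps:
g = -13518 (g = -5950 - 7568 = -13518)
26282 - ((-14790 + g) - 9831) = 26282 - ((-14790 - 13518) - 9831) = 26282 - (-28308 - 9831) = 26282 - 1*(-38139) = 26282 + 38139 = 64421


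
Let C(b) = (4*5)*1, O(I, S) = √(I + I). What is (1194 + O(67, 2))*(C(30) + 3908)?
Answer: 4690032 + 3928*√134 ≈ 4.7355e+6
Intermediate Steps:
O(I, S) = √2*√I (O(I, S) = √(2*I) = √2*√I)
C(b) = 20 (C(b) = 20*1 = 20)
(1194 + O(67, 2))*(C(30) + 3908) = (1194 + √2*√67)*(20 + 3908) = (1194 + √134)*3928 = 4690032 + 3928*√134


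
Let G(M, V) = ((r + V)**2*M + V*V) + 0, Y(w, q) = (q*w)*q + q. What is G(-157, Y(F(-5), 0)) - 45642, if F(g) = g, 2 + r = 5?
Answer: -47055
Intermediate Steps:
r = 3 (r = -2 + 5 = 3)
Y(w, q) = q + w*q**2 (Y(w, q) = w*q**2 + q = q + w*q**2)
G(M, V) = V**2 + M*(3 + V)**2 (G(M, V) = ((3 + V)**2*M + V*V) + 0 = (M*(3 + V)**2 + V**2) + 0 = (V**2 + M*(3 + V)**2) + 0 = V**2 + M*(3 + V)**2)
G(-157, Y(F(-5), 0)) - 45642 = ((0*(1 + 0*(-5)))**2 - 157*(3 + 0*(1 + 0*(-5)))**2) - 45642 = ((0*(1 + 0))**2 - 157*(3 + 0*(1 + 0))**2) - 45642 = ((0*1)**2 - 157*(3 + 0*1)**2) - 45642 = (0**2 - 157*(3 + 0)**2) - 45642 = (0 - 157*3**2) - 45642 = (0 - 157*9) - 45642 = (0 - 1413) - 45642 = -1413 - 45642 = -47055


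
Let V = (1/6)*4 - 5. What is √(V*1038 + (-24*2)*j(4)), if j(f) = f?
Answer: I*√4690 ≈ 68.484*I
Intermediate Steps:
V = -13/3 (V = (1*(⅙))*4 - 5 = (⅙)*4 - 5 = ⅔ - 5 = -13/3 ≈ -4.3333)
√(V*1038 + (-24*2)*j(4)) = √(-13/3*1038 - 24*2*4) = √(-4498 - 48*4) = √(-4498 - 192) = √(-4690) = I*√4690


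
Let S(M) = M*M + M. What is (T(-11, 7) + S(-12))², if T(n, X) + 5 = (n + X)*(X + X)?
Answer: 5041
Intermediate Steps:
T(n, X) = -5 + 2*X*(X + n) (T(n, X) = -5 + (n + X)*(X + X) = -5 + (X + n)*(2*X) = -5 + 2*X*(X + n))
S(M) = M + M² (S(M) = M² + M = M + M²)
(T(-11, 7) + S(-12))² = ((-5 + 2*7² + 2*7*(-11)) - 12*(1 - 12))² = ((-5 + 2*49 - 154) - 12*(-11))² = ((-5 + 98 - 154) + 132)² = (-61 + 132)² = 71² = 5041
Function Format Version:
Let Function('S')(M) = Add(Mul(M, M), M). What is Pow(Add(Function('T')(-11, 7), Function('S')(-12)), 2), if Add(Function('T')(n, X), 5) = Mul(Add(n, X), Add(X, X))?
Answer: 5041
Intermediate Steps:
Function('T')(n, X) = Add(-5, Mul(2, X, Add(X, n))) (Function('T')(n, X) = Add(-5, Mul(Add(n, X), Add(X, X))) = Add(-5, Mul(Add(X, n), Mul(2, X))) = Add(-5, Mul(2, X, Add(X, n))))
Function('S')(M) = Add(M, Pow(M, 2)) (Function('S')(M) = Add(Pow(M, 2), M) = Add(M, Pow(M, 2)))
Pow(Add(Function('T')(-11, 7), Function('S')(-12)), 2) = Pow(Add(Add(-5, Mul(2, Pow(7, 2)), Mul(2, 7, -11)), Mul(-12, Add(1, -12))), 2) = Pow(Add(Add(-5, Mul(2, 49), -154), Mul(-12, -11)), 2) = Pow(Add(Add(-5, 98, -154), 132), 2) = Pow(Add(-61, 132), 2) = Pow(71, 2) = 5041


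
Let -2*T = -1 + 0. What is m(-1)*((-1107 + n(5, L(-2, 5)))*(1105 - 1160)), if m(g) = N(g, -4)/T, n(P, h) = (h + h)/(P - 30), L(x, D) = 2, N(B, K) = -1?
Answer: -608938/5 ≈ -1.2179e+5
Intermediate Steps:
n(P, h) = 2*h/(-30 + P) (n(P, h) = (2*h)/(-30 + P) = 2*h/(-30 + P))
T = 1/2 (T = -(-1 + 0)/2 = -1/2*(-1) = 1/2 ≈ 0.50000)
m(g) = -2 (m(g) = -1/1/2 = -1*2 = -2)
m(-1)*((-1107 + n(5, L(-2, 5)))*(1105 - 1160)) = -2*(-1107 + 2*2/(-30 + 5))*(1105 - 1160) = -2*(-1107 + 2*2/(-25))*(-55) = -2*(-1107 + 2*2*(-1/25))*(-55) = -2*(-1107 - 4/25)*(-55) = -(-55358)*(-55)/25 = -2*304469/5 = -608938/5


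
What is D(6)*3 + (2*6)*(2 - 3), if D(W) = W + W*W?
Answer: 114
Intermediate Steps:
D(W) = W + W²
D(6)*3 + (2*6)*(2 - 3) = (6*(1 + 6))*3 + (2*6)*(2 - 3) = (6*7)*3 + 12*(-1) = 42*3 - 12 = 126 - 12 = 114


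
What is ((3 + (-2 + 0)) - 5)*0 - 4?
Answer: -4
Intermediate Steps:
((3 + (-2 + 0)) - 5)*0 - 4 = ((3 - 2) - 5)*0 - 4 = (1 - 5)*0 - 4 = -4*0 - 4 = 0 - 4 = -4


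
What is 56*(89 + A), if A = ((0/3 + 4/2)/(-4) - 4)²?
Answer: 6118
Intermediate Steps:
A = 81/4 (A = ((0*(⅓) + 4*(½))*(-¼) - 4)² = ((0 + 2)*(-¼) - 4)² = (2*(-¼) - 4)² = (-½ - 4)² = (-9/2)² = 81/4 ≈ 20.250)
56*(89 + A) = 56*(89 + 81/4) = 56*(437/4) = 6118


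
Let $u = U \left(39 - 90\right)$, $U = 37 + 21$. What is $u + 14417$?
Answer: $11459$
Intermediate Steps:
$U = 58$
$u = -2958$ ($u = 58 \left(39 - 90\right) = 58 \left(-51\right) = -2958$)
$u + 14417 = -2958 + 14417 = 11459$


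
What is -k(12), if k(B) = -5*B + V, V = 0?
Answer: 60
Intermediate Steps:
k(B) = -5*B (k(B) = -5*B + 0 = -5*B)
-k(12) = -(-5)*12 = -1*(-60) = 60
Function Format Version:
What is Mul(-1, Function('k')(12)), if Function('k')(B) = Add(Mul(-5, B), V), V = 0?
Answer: 60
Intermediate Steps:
Function('k')(B) = Mul(-5, B) (Function('k')(B) = Add(Mul(-5, B), 0) = Mul(-5, B))
Mul(-1, Function('k')(12)) = Mul(-1, Mul(-5, 12)) = Mul(-1, -60) = 60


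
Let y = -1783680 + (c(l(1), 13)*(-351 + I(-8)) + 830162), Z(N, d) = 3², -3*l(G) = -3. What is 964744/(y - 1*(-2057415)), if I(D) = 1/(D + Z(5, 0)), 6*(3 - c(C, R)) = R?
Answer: 361779/413852 ≈ 0.87418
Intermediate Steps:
l(G) = 1 (l(G) = -⅓*(-3) = 1)
Z(N, d) = 9
c(C, R) = 3 - R/6
I(D) = 1/(9 + D) (I(D) = 1/(D + 9) = 1/(9 + D))
y = -2861429/3 (y = -1783680 + ((3 - ⅙*13)*(-351 + 1/(9 - 8)) + 830162) = -1783680 + ((3 - 13/6)*(-351 + 1/1) + 830162) = -1783680 + (5*(-351 + 1)/6 + 830162) = -1783680 + ((⅚)*(-350) + 830162) = -1783680 + (-875/3 + 830162) = -1783680 + 2489611/3 = -2861429/3 ≈ -9.5381e+5)
964744/(y - 1*(-2057415)) = 964744/(-2861429/3 - 1*(-2057415)) = 964744/(-2861429/3 + 2057415) = 964744/(3310816/3) = 964744*(3/3310816) = 361779/413852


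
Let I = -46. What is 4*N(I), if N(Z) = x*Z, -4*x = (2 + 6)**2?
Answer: 2944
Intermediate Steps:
x = -16 (x = -(2 + 6)**2/4 = -1/4*8**2 = -1/4*64 = -16)
N(Z) = -16*Z
4*N(I) = 4*(-16*(-46)) = 4*736 = 2944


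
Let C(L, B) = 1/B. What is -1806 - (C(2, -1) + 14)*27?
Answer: -2157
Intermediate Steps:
-1806 - (C(2, -1) + 14)*27 = -1806 - (1/(-1) + 14)*27 = -1806 - (-1 + 14)*27 = -1806 - 13*27 = -1806 - 1*351 = -1806 - 351 = -2157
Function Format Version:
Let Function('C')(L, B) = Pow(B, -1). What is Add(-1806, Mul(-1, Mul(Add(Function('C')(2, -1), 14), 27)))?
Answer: -2157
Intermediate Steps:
Add(-1806, Mul(-1, Mul(Add(Function('C')(2, -1), 14), 27))) = Add(-1806, Mul(-1, Mul(Add(Pow(-1, -1), 14), 27))) = Add(-1806, Mul(-1, Mul(Add(-1, 14), 27))) = Add(-1806, Mul(-1, Mul(13, 27))) = Add(-1806, Mul(-1, 351)) = Add(-1806, -351) = -2157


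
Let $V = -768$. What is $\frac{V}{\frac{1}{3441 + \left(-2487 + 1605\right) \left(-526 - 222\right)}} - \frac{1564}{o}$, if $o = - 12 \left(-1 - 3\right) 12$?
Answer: $- \frac{73342071175}{144} \approx -5.0932 \cdot 10^{8}$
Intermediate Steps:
$o = 576$ ($o = \left(-12\right) \left(-4\right) 12 = 48 \cdot 12 = 576$)
$\frac{V}{\frac{1}{3441 + \left(-2487 + 1605\right) \left(-526 - 222\right)}} - \frac{1564}{o} = - \frac{768}{\frac{1}{3441 + \left(-2487 + 1605\right) \left(-526 - 222\right)}} - \frac{1564}{576} = - \frac{768}{\frac{1}{3441 - -659736}} - \frac{391}{144} = - \frac{768}{\frac{1}{3441 + 659736}} - \frac{391}{144} = - \frac{768}{\frac{1}{663177}} - \frac{391}{144} = - 768 \frac{1}{\frac{1}{663177}} - \frac{391}{144} = \left(-768\right) 663177 - \frac{391}{144} = -509319936 - \frac{391}{144} = - \frac{73342071175}{144}$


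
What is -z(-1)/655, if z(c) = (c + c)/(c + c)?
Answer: -1/655 ≈ -0.0015267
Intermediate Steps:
z(c) = 1 (z(c) = (2*c)/((2*c)) = (2*c)*(1/(2*c)) = 1)
-z(-1)/655 = -1*1/655 = -1/655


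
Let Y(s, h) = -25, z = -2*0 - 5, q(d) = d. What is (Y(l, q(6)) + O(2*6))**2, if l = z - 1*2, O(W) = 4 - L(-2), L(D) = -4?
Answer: 289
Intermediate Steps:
O(W) = 8 (O(W) = 4 - 1*(-4) = 4 + 4 = 8)
z = -5 (z = 0 - 5 = -5)
l = -7 (l = -5 - 1*2 = -5 - 2 = -7)
(Y(l, q(6)) + O(2*6))**2 = (-25 + 8)**2 = (-17)**2 = 289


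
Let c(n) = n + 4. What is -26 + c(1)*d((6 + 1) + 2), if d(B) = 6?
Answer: 4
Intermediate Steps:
c(n) = 4 + n
-26 + c(1)*d((6 + 1) + 2) = -26 + (4 + 1)*6 = -26 + 5*6 = -26 + 30 = 4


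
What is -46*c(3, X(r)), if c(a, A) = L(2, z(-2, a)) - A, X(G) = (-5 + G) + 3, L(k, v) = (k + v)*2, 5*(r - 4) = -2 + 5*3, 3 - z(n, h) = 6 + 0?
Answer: 1518/5 ≈ 303.60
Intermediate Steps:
z(n, h) = -3 (z(n, h) = 3 - (6 + 0) = 3 - 1*6 = 3 - 6 = -3)
r = 33/5 (r = 4 + (-2 + 5*3)/5 = 4 + (-2 + 15)/5 = 4 + (⅕)*13 = 4 + 13/5 = 33/5 ≈ 6.6000)
L(k, v) = 2*k + 2*v
X(G) = -2 + G
c(a, A) = -2 - A (c(a, A) = (2*2 + 2*(-3)) - A = (4 - 6) - A = -2 - A)
-46*c(3, X(r)) = -46*(-2 - (-2 + 33/5)) = -46*(-2 - 1*23/5) = -46*(-2 - 23/5) = -46*(-33/5) = 1518/5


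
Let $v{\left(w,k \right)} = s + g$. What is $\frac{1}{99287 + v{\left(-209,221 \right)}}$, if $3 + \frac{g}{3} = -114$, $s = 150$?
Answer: $\frac{1}{99086} \approx 1.0092 \cdot 10^{-5}$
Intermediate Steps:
$g = -351$ ($g = -9 + 3 \left(-114\right) = -9 - 342 = -351$)
$v{\left(w,k \right)} = -201$ ($v{\left(w,k \right)} = 150 - 351 = -201$)
$\frac{1}{99287 + v{\left(-209,221 \right)}} = \frac{1}{99287 - 201} = \frac{1}{99086}$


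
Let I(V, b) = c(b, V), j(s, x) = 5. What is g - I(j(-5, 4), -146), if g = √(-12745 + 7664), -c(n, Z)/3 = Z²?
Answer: 75 + I*√5081 ≈ 75.0 + 71.281*I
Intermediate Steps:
c(n, Z) = -3*Z²
I(V, b) = -3*V²
g = I*√5081 (g = √(-5081) = I*√5081 ≈ 71.281*I)
g - I(j(-5, 4), -146) = I*√5081 - (-3)*5² = I*√5081 - (-3)*25 = I*√5081 - 1*(-75) = I*√5081 + 75 = 75 + I*√5081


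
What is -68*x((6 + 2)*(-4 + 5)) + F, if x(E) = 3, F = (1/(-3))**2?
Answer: -1835/9 ≈ -203.89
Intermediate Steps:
F = 1/9 (F = (1*(-1/3))**2 = (-1/3)**2 = 1/9 ≈ 0.11111)
-68*x((6 + 2)*(-4 + 5)) + F = -68*3 + 1/9 = -204 + 1/9 = -1835/9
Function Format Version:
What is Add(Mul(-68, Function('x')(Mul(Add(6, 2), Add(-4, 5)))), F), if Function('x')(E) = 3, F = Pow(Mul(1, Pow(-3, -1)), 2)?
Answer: Rational(-1835, 9) ≈ -203.89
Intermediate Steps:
F = Rational(1, 9) (F = Pow(Mul(1, Rational(-1, 3)), 2) = Pow(Rational(-1, 3), 2) = Rational(1, 9) ≈ 0.11111)
Add(Mul(-68, Function('x')(Mul(Add(6, 2), Add(-4, 5)))), F) = Add(Mul(-68, 3), Rational(1, 9)) = Add(-204, Rational(1, 9)) = Rational(-1835, 9)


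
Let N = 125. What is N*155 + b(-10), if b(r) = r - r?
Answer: 19375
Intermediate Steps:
b(r) = 0
N*155 + b(-10) = 125*155 + 0 = 19375 + 0 = 19375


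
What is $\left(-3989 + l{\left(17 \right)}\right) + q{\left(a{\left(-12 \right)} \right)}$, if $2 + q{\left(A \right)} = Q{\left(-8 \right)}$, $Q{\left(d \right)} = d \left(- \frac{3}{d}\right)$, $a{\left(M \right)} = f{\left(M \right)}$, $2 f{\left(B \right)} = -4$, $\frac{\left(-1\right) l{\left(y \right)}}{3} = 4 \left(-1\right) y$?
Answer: $-3790$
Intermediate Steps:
$l{\left(y \right)} = 12 y$ ($l{\left(y \right)} = - 3 \cdot 4 \left(-1\right) y = - 3 \left(- 4 y\right) = 12 y$)
$f{\left(B \right)} = -2$ ($f{\left(B \right)} = \frac{1}{2} \left(-4\right) = -2$)
$a{\left(M \right)} = -2$
$Q{\left(d \right)} = -3$
$q{\left(A \right)} = -5$ ($q{\left(A \right)} = -2 - 3 = -5$)
$\left(-3989 + l{\left(17 \right)}\right) + q{\left(a{\left(-12 \right)} \right)} = \left(-3989 + 12 \cdot 17\right) - 5 = \left(-3989 + 204\right) - 5 = -3785 - 5 = -3790$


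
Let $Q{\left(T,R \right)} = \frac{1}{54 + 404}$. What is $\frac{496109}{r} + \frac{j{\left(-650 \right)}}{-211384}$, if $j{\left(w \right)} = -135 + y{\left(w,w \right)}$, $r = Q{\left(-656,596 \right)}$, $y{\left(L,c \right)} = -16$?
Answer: $\frac{48030233224199}{211384} \approx 2.2722 \cdot 10^{8}$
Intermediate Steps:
$Q{\left(T,R \right)} = \frac{1}{458}$
$r = \frac{1}{458} \approx 0.0021834$
$j{\left(w \right)} = -151$ ($j{\left(w \right)} = -135 - 16 = -151$)
$\frac{496109}{r} + \frac{j{\left(-650 \right)}}{-211384} = 496109 \frac{1}{\frac{1}{458}} - \frac{151}{-211384} = 496109 \cdot 458 - - \frac{151}{211384} = 227217922 + \frac{151}{211384} = \frac{48030233224199}{211384}$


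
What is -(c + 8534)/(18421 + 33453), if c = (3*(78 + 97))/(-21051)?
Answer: -59882903/363999858 ≈ -0.16451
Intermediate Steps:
c = -175/7017 (c = (3*175)*(-1/21051) = 525*(-1/21051) = -175/7017 ≈ -0.024939)
-(c + 8534)/(18421 + 33453) = -(-175/7017 + 8534)/(18421 + 33453) = -59882903/(7017*51874) = -1*59882903/363999858 = -59882903/363999858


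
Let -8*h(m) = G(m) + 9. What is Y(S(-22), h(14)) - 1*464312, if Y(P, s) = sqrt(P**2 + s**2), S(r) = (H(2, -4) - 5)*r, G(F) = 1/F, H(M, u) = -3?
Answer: -464312 + sqrt(388579073)/112 ≈ -4.6414e+5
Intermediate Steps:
S(r) = -8*r (S(r) = (-3 - 5)*r = -8*r)
h(m) = -9/8 - 1/(8*m) (h(m) = -(1/m + 9)/8 = -(9 + 1/m)/8 = -9/8 - 1/(8*m))
Y(S(-22), h(14)) - 1*464312 = sqrt((-8*(-22))**2 + ((1/8)*(-1 - 9*14)/14)**2) - 1*464312 = sqrt(176**2 + ((1/8)*(1/14)*(-1 - 126))**2) - 464312 = sqrt(30976 + ((1/8)*(1/14)*(-127))**2) - 464312 = sqrt(30976 + (-127/112)**2) - 464312 = sqrt(30976 + 16129/12544) - 464312 = sqrt(388579073/12544) - 464312 = sqrt(388579073)/112 - 464312 = -464312 + sqrt(388579073)/112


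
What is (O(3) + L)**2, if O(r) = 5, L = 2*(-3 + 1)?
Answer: 1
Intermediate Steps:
L = -4 (L = 2*(-2) = -4)
(O(3) + L)**2 = (5 - 4)**2 = 1**2 = 1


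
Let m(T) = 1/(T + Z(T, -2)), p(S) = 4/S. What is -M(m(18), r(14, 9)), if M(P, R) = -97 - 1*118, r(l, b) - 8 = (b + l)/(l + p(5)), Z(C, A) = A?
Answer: 215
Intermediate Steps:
m(T) = 1/(-2 + T) (m(T) = 1/(T - 2) = 1/(-2 + T))
r(l, b) = 8 + (b + l)/(⅘ + l) (r(l, b) = 8 + (b + l)/(l + 4/5) = 8 + (b + l)/(l + 4*(⅕)) = 8 + (b + l)/(l + ⅘) = 8 + (b + l)/(⅘ + l))
M(P, R) = -215 (M(P, R) = -97 - 118 = -215)
-M(m(18), r(14, 9)) = -1*(-215) = 215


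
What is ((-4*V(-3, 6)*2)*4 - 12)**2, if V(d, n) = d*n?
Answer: 318096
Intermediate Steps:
((-4*V(-3, 6)*2)*4 - 12)**2 = ((-(-12)*6*2)*4 - 12)**2 = ((-4*(-18)*2)*4 - 12)**2 = ((72*2)*4 - 12)**2 = (144*4 - 12)**2 = (576 - 12)**2 = 564**2 = 318096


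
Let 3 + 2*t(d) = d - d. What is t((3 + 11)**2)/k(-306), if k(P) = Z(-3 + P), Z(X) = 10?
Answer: -3/20 ≈ -0.15000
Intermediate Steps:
k(P) = 10
t(d) = -3/2 (t(d) = -3/2 + (d - d)/2 = -3/2 + (1/2)*0 = -3/2 + 0 = -3/2)
t((3 + 11)**2)/k(-306) = -3/2/10 = -3/2*1/10 = -3/20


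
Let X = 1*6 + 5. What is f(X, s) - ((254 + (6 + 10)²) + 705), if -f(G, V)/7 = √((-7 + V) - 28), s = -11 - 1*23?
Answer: -1215 - 7*I*√69 ≈ -1215.0 - 58.146*I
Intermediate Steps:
X = 11 (X = 6 + 5 = 11)
s = -34 (s = -11 - 23 = -34)
f(G, V) = -7*√(-35 + V) (f(G, V) = -7*√((-7 + V) - 28) = -7*√(-35 + V))
f(X, s) - ((254 + (6 + 10)²) + 705) = -7*√(-35 - 34) - ((254 + (6 + 10)²) + 705) = -7*I*√69 - ((254 + 16²) + 705) = -7*I*√69 - ((254 + 256) + 705) = -7*I*√69 - (510 + 705) = -7*I*√69 - 1*1215 = -7*I*√69 - 1215 = -1215 - 7*I*√69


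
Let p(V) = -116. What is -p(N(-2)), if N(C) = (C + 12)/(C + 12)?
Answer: 116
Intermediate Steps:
N(C) = 1 (N(C) = (12 + C)/(12 + C) = 1)
-p(N(-2)) = -1*(-116) = 116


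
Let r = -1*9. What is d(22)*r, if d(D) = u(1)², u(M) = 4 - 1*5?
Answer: -9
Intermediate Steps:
r = -9
u(M) = -1 (u(M) = 4 - 5 = -1)
d(D) = 1 (d(D) = (-1)² = 1)
d(22)*r = 1*(-9) = -9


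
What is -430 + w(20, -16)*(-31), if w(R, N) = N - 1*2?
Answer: 128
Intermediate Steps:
w(R, N) = -2 + N (w(R, N) = N - 2 = -2 + N)
-430 + w(20, -16)*(-31) = -430 + (-2 - 16)*(-31) = -430 - 18*(-31) = -430 + 558 = 128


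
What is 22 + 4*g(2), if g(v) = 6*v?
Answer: 70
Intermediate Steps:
22 + 4*g(2) = 22 + 4*(6*2) = 22 + 4*12 = 22 + 48 = 70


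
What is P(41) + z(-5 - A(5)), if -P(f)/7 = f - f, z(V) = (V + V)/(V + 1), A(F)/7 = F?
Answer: 80/39 ≈ 2.0513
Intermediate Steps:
A(F) = 7*F
z(V) = 2*V/(1 + V) (z(V) = (2*V)/(1 + V) = 2*V/(1 + V))
P(f) = 0 (P(f) = -7*(f - f) = -7*0 = 0)
P(41) + z(-5 - A(5)) = 0 + 2*(-5 - 7*5)/(1 + (-5 - 7*5)) = 0 + 2*(-5 - 1*35)/(1 + (-5 - 1*35)) = 0 + 2*(-5 - 35)/(1 + (-5 - 35)) = 0 + 2*(-40)/(1 - 40) = 0 + 2*(-40)/(-39) = 0 + 2*(-40)*(-1/39) = 0 + 80/39 = 80/39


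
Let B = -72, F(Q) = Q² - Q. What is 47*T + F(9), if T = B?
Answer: -3312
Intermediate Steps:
T = -72
47*T + F(9) = 47*(-72) + 9*(-1 + 9) = -3384 + 9*8 = -3384 + 72 = -3312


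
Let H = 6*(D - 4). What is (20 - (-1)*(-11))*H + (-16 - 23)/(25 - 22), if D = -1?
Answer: -283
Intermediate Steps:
H = -30 (H = 6*(-1 - 4) = 6*(-5) = -30)
(20 - (-1)*(-11))*H + (-16 - 23)/(25 - 22) = (20 - (-1)*(-11))*(-30) + (-16 - 23)/(25 - 22) = (20 - 1*11)*(-30) - 39/3 = (20 - 11)*(-30) - 39*1/3 = 9*(-30) - 13 = -270 - 13 = -283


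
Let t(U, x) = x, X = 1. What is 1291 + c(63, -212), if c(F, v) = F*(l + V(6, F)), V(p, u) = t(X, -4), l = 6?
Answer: 1417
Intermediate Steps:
V(p, u) = -4
c(F, v) = 2*F (c(F, v) = F*(6 - 4) = F*2 = 2*F)
1291 + c(63, -212) = 1291 + 2*63 = 1291 + 126 = 1417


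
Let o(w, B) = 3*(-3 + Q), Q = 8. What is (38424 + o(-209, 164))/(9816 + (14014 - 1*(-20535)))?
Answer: 38439/44365 ≈ 0.86643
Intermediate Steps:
o(w, B) = 15 (o(w, B) = 3*(-3 + 8) = 3*5 = 15)
(38424 + o(-209, 164))/(9816 + (14014 - 1*(-20535))) = (38424 + 15)/(9816 + (14014 - 1*(-20535))) = 38439/(9816 + (14014 + 20535)) = 38439/(9816 + 34549) = 38439/44365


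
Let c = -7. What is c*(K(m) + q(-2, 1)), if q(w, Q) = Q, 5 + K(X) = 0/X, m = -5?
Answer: 28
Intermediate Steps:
K(X) = -5 (K(X) = -5 + 0/X = -5 + 0 = -5)
c*(K(m) + q(-2, 1)) = -7*(-5 + 1) = -7*(-4) = 28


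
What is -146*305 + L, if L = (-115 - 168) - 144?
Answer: -44957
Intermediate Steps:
L = -427 (L = -283 - 144 = -427)
-146*305 + L = -146*305 - 427 = -44530 - 427 = -44957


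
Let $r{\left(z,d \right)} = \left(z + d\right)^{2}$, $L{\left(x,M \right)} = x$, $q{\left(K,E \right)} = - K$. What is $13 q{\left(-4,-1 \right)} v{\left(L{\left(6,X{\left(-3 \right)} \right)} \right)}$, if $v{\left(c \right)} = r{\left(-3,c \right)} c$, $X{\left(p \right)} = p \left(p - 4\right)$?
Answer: $2808$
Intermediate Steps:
$X{\left(p \right)} = p \left(-4 + p\right)$
$r{\left(z,d \right)} = \left(d + z\right)^{2}$
$v{\left(c \right)} = c \left(-3 + c\right)^{2}$ ($v{\left(c \right)} = \left(c - 3\right)^{2} c = \left(-3 + c\right)^{2} c = c \left(-3 + c\right)^{2}$)
$13 q{\left(-4,-1 \right)} v{\left(L{\left(6,X{\left(-3 \right)} \right)} \right)} = 13 \left(\left(-1\right) \left(-4\right)\right) 6 \left(-3 + 6\right)^{2} = 13 \cdot 4 \cdot 6 \cdot 3^{2} = 52 \cdot 6 \cdot 9 = 52 \cdot 54 = 2808$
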